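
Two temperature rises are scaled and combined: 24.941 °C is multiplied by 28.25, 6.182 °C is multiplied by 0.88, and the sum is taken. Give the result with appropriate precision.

710.0 °C

24.941 × 28.25 = 704.58325 → 704.6 °C (4 s.f., last digit at the 10^-1 place).
6.182 × 0.88 = 5.44016 → 5.4 °C (2 s.f., last digit at the 10^-1 place).
Sum: 710.02341 °C; keep the coarser place, 10^-1.
Result: 710.0 °C.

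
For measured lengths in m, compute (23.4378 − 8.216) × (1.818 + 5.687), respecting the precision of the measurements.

23.4378 − 8.216 = 15.2218, limited to 3 d.p. → 5 s.f.; 1.818 + 5.687 = 7.505, limited to 3 d.p. → 4 s.f.
Carrying full precision, 15.2218 × 7.505 = 114.239609; keep min(5, 4) = 4 s.f.
Rounded to 4 significant figures: 114.2 m².

114.2 m²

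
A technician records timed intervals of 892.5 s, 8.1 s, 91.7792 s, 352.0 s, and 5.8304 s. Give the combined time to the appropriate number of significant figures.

892.5 s + 8.1 s + 91.7792 s + 352.0 s + 5.8304 s = 1350.2096 s.
Addition/subtraction keeps the fewest decimal places: 892.5 → 1 decimal place, 8.1 → 1 decimal place, 91.7792 → 4 decimal places, 352.0 → 1 decimal place, 5.8304 → 4 decimal places; limit is 1.
Rounded to 1 decimal place: 1.3502 × 10³ s.

1.3502 × 10³ s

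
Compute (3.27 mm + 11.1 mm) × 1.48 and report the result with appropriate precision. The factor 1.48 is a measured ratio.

3.27 mm + 11.1 mm = 14.37 mm; the sum is limited to 1 decimal place (3 s.f.).
Carrying full precision, 14.37 × 1.48 = 21.2676 mm; 1.48 has 3 s.f., so the result keeps min(3, 3) = 3 s.f.
Rounded to 3 significant figures: 21.3 mm.

21.3 mm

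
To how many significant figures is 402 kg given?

3

402: zeros between nonzero digits are significant.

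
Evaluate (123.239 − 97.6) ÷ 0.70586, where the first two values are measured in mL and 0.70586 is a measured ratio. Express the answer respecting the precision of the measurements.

123.239 mL − 97.6 mL = 25.639 mL; the difference is limited to 1 decimal place (3 s.f.).
Carrying full precision, 25.639 ÷ 0.70586 = 36.3230668971… mL; 0.70586 has 5 s.f., so the result keeps min(3, 5) = 3 s.f.
Rounded to 3 significant figures: 36.3 mL.

36.3 mL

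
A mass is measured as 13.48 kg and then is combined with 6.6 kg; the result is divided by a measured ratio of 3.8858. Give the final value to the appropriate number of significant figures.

13.48 kg + 6.6 kg = 20.08 kg; the sum is limited to 1 decimal place (3 s.f.).
Carrying full precision, 20.08 ÷ 3.8858 = 5.16753306912… kg; 3.8858 has 5 s.f., so the result keeps min(3, 5) = 3 s.f.
Rounded to 3 significant figures: 5.17 kg.

5.17 kg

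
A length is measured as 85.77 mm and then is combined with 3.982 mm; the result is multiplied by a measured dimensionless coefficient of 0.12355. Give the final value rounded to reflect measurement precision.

85.77 mm + 3.982 mm = 89.752 mm; the sum is limited to 2 decimal places (4 s.f.).
Carrying full precision, 89.752 × 0.12355 = 11.0888596 mm; 0.12355 has 5 s.f., so the result keeps min(4, 5) = 4 s.f.
Rounded to 4 significant figures: 11.09 mm.

11.09 mm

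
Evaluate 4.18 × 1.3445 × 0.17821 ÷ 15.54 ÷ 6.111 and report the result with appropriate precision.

0.0105

4.18 × 1.3445 × 0.17821 ÷ 15.54 ÷ 6.111 = 0.0105464393712…
Multiplication/division keeps the fewest significant figures: 4.18 → 3 s.f., 1.3445 → 5 s.f., 0.17821 → 5 s.f., 15.54 → 4 s.f., 6.111 → 4 s.f.; limit is 3.
Rounded to 3 significant figures: 0.0105.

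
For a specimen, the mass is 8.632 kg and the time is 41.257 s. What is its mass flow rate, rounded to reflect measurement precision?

mass flow rate = 8.632 kg ÷ 41.257 s = 0.209225101195… kg/s.
8.632 has 4 significant figures; 41.257 has 5.
Division/multiplication keeps the fewest: 4 significant figures.
Rounded: 0.2092 kg/s.

0.2092 kg/s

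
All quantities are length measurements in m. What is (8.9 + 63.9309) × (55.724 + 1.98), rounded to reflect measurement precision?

4.20 × 10³ m²

8.9 + 63.9309 = 72.8309, limited to 1 d.p. → 3 s.f.; 55.724 + 1.98 = 57.704, limited to 2 d.p. → 4 s.f.
Carrying full precision, 72.8309 × 57.704 = 4202.6342536; keep min(3, 4) = 3 s.f.
Rounded to 3 significant figures: 4.20 × 10³ m².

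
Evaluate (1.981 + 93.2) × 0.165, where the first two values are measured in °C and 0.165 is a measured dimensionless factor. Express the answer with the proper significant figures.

1.981 °C + 93.2 °C = 95.181 °C; the sum is limited to 1 decimal place (3 s.f.).
Carrying full precision, 95.181 × 0.165 = 15.704865 °C; 0.165 has 3 s.f., so the result keeps min(3, 3) = 3 s.f.
Rounded to 3 significant figures: 15.7 °C.

15.7 °C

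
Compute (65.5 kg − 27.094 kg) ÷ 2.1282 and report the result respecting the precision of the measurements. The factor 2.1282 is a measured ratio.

65.5 kg − 27.094 kg = 38.406 kg; the difference is limited to 1 decimal place (3 s.f.).
Carrying full precision, 38.406 ÷ 2.1282 = 18.046236256… kg; 2.1282 has 5 s.f., so the result keeps min(3, 5) = 3 s.f.
Rounded to 3 significant figures: 18.0 kg.

18.0 kg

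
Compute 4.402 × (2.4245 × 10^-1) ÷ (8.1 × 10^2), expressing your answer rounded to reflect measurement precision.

4.402 × (2.4245 × 10^-1) ÷ (8.1 × 10^2) = 0.00131761098765…
Multiplication/division keeps the fewest significant figures: 4.402 → 4 s.f., 2.4245 × 10^-1 → 5 s.f., 8.1 × 10^2 → 2 s.f.; limit is 2.
Rounded to 2 significant figures: 0.0013.

0.0013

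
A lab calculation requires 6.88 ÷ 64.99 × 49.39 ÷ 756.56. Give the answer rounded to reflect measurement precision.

0.00691

6.88 ÷ 64.99 × 49.39 ÷ 756.56 = 0.00691094682529…
Multiplication/division keeps the fewest significant figures: 6.88 → 3 s.f., 64.99 → 4 s.f., 49.39 → 4 s.f., 756.56 → 5 s.f.; limit is 3.
Rounded to 3 significant figures: 0.00691.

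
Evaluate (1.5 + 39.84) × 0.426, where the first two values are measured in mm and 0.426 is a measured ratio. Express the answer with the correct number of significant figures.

17.6 mm

1.5 mm + 39.84 mm = 41.34 mm; the sum is limited to 1 decimal place (3 s.f.).
Carrying full precision, 41.34 × 0.426 = 17.61084 mm; 0.426 has 3 s.f., so the result keeps min(3, 3) = 3 s.f.
Rounded to 3 significant figures: 17.6 mm.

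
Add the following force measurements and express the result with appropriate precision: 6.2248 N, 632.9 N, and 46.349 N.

685.5 N

6.2248 N + 632.9 N + 46.349 N = 685.4738 N.
Addition/subtraction keeps the fewest decimal places: 6.2248 → 4 decimal places, 632.9 → 1 decimal place, 46.349 → 3 decimal places; limit is 1.
Rounded to 1 decimal place: 685.5 N.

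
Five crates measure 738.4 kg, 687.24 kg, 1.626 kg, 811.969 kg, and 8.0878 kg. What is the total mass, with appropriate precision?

2247.3 kg

738.4 kg + 687.24 kg + 1.626 kg + 811.969 kg + 8.0878 kg = 2247.3228 kg.
Addition/subtraction keeps the fewest decimal places: 738.4 → 1 decimal place, 687.24 → 2 decimal places, 1.626 → 3 decimal places, 811.969 → 3 decimal places, 8.0878 → 4 decimal places; limit is 1.
Rounded to 1 decimal place: 2247.3 kg.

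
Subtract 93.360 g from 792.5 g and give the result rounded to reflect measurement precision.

792.5 g − 93.360 g = 699.140 g.
Addition/subtraction keeps the fewest decimal places: 792.5 → 1 decimal place, 93.360 → 3 decimal places; limit is 1.
Rounded to 1 decimal place: 6.991 × 10^2 g.

6.991 × 10^2 g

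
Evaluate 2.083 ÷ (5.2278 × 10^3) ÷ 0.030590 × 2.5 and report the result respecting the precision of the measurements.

0.033

2.083 ÷ (5.2278 × 10^3) ÷ 0.030590 × 2.5 = 0.0325634819688…
Multiplication/division keeps the fewest significant figures: 2.083 → 4 s.f., 5.2278 × 10^3 → 5 s.f., 0.030590 → 5 s.f., 2.5 → 2 s.f.; limit is 2.
Rounded to 2 significant figures: 0.033.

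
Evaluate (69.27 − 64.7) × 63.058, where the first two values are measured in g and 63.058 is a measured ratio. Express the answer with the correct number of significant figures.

69.27 g − 64.7 g = 4.57 g; the difference is limited to 1 decimal place (2 s.f.).
Carrying full precision, 4.57 × 63.058 = 288.17506 g; 63.058 has 5 s.f., so the result keeps min(2, 5) = 2 s.f.
Rounded to 2 significant figures: 2.9 × 10^2 g.

2.9 × 10^2 g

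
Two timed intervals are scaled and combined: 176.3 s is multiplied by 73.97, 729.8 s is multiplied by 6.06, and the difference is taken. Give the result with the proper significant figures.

8.62 × 10³ s

176.3 × 73.97 = 13040.911 → 1.304 × 10⁴ s (4 s.f., last digit at the 10^1 place).
729.8 × 6.06 = 4422.588 → 4.42 × 10³ s (3 s.f., last digit at the 10^1 place).
Difference: 8618.323 s; keep the coarser place, 10^1.
Result: 8.62 × 10³ s.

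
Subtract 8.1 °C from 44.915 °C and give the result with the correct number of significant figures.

36.8 °C

44.915 °C − 8.1 °C = 36.815 °C.
Addition/subtraction keeps the fewest decimal places: 44.915 → 3 decimal places, 8.1 → 1 decimal place; limit is 1.
Rounded to 1 decimal place: 36.8 °C.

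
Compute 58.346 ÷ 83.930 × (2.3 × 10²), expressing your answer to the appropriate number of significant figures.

58.346 ÷ 83.930 × (2.3 × 10²) = 159.890146551…
Multiplication/division keeps the fewest significant figures: 58.346 → 5 s.f., 83.930 → 5 s.f., 2.3 × 10² → 2 s.f.; limit is 2.
Rounded to 2 significant figures: 1.6 × 10².

1.6 × 10²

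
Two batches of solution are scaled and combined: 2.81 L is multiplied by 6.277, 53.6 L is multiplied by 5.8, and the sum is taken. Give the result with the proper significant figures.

2.81 × 6.277 = 17.63837 → 17.6 L (3 s.f., last digit at the 10^-1 place).
53.6 × 5.8 = 310.88 → 3.1 × 10^2 L (2 s.f., last digit at the 10^1 place).
Sum: 328.51837 L; keep the coarser place, 10^1.
Result: 3.3 × 10^2 L.

3.3 × 10^2 L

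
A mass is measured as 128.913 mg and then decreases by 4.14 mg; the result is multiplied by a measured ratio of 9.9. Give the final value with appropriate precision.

1.2 × 10^3 mg

128.913 mg − 4.14 mg = 124.773 mg; the difference is limited to 2 decimal places (5 s.f.).
Carrying full precision, 124.773 × 9.9 = 1235.2527 mg; 9.9 has 2 s.f., so the result keeps min(5, 2) = 2 s.f.
Rounded to 2 significant figures: 1.2 × 10^3 mg.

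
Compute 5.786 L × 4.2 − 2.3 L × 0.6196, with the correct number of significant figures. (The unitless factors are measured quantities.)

5.786 × 4.2 = 24.3012 → 24 L (2 s.f., last digit at the 10^0 place).
2.3 × 0.6196 = 1.42508 → 1.4 L (2 s.f., last digit at the 10^-1 place).
Difference: 22.87612 L; keep the coarser place, 10^0.
Result: 23 L.

23 L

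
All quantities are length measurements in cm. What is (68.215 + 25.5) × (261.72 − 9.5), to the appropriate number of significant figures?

2.36 × 10⁴ cm²

68.215 + 25.5 = 93.715, limited to 1 d.p. → 3 s.f.; 261.72 − 9.5 = 252.22, limited to 1 d.p. → 4 s.f.
Carrying full precision, 93.715 × 252.22 = 23636.7973; keep min(3, 4) = 3 s.f.
Rounded to 3 significant figures: 2.36 × 10⁴ cm².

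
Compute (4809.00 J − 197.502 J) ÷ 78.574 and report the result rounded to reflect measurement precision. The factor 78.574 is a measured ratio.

58.690 J

4809.00 J − 197.502 J = 4611.498 J; the difference is limited to 2 decimal places (6 s.f.).
Carrying full precision, 4611.498 ÷ 78.574 = 58.6898719678… J; 78.574 has 5 s.f., so the result keeps min(6, 5) = 5 s.f.
Rounded to 5 significant figures: 58.690 J.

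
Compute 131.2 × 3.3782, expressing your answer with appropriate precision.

443.2

131.2 × 3.3782 = 443.21984
Multiplication/division keeps the fewest significant figures: 131.2 → 4 s.f., 3.3782 → 5 s.f.; limit is 4.
Rounded to 4 significant figures: 443.2.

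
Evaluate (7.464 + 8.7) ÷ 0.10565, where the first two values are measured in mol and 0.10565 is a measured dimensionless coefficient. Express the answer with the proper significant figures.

7.464 mol + 8.7 mol = 16.164 mol; the sum is limited to 1 decimal place (3 s.f.).
Carrying full precision, 16.164 ÷ 0.10565 = 152.995740653… mol; 0.10565 has 5 s.f., so the result keeps min(3, 5) = 3 s.f.
Rounded to 3 significant figures: 153 mol.

153 mol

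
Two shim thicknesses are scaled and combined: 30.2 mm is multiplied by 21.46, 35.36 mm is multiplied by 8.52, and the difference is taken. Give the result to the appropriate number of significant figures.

347 mm

30.2 × 21.46 = 648.092 → 648 mm (3 s.f., last digit at the 10^0 place).
35.36 × 8.52 = 301.2672 → 301 mm (3 s.f., last digit at the 10^0 place).
Difference: 346.8248 mm; keep the coarser place, 10^0.
Result: 347 mm.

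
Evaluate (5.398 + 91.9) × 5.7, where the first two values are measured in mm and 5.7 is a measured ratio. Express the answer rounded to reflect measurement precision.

5.398 mm + 91.9 mm = 97.298 mm; the sum is limited to 1 decimal place (3 s.f.).
Carrying full precision, 97.298 × 5.7 = 554.5986 mm; 5.7 has 2 s.f., so the result keeps min(3, 2) = 2 s.f.
Rounded to 2 significant figures: 5.5 × 10^2 mm.

5.5 × 10^2 mm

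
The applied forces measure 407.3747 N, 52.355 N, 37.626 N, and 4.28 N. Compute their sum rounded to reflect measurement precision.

407.3747 N + 52.355 N + 37.626 N + 4.28 N = 501.6357 N.
Addition/subtraction keeps the fewest decimal places: 407.3747 → 4 decimal places, 52.355 → 3 decimal places, 37.626 → 3 decimal places, 4.28 → 2 decimal places; limit is 2.
Rounded to 2 decimal places: 5.0164 × 10² N.

5.0164 × 10² N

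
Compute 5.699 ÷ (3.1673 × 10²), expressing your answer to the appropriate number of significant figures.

5.699 ÷ (3.1673 × 10²) = 0.0179932434566…
Multiplication/division keeps the fewest significant figures: 5.699 → 4 s.f., 3.1673 × 10² → 5 s.f.; limit is 4.
Rounded to 4 significant figures: 0.01799.

0.01799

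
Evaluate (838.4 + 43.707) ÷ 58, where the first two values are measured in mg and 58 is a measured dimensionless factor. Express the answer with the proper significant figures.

15 mg

838.4 mg + 43.707 mg = 882.107 mg; the sum is limited to 1 decimal place (4 s.f.).
Carrying full precision, 882.107 ÷ 58 = 15.2087413793… mg; 58 has 2 s.f., so the result keeps min(4, 2) = 2 s.f.
Rounded to 2 significant figures: 15 mg.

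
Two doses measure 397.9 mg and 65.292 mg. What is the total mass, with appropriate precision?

397.9 mg + 65.292 mg = 463.192 mg.
Addition/subtraction keeps the fewest decimal places: 397.9 → 1 decimal place, 65.292 → 3 decimal places; limit is 1.
Rounded to 1 decimal place: 463.2 mg.

463.2 mg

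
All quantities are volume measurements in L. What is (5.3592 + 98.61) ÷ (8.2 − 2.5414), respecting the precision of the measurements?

18

5.3592 + 98.61 = 103.9692, limited to 2 d.p. → 5 s.f.; 8.2 − 2.5414 = 5.6586, limited to 1 d.p. → 2 s.f.
Carrying full precision, 103.9692 ÷ 5.6586 = 18.3736613297…; keep min(5, 2) = 2 s.f.
Rounded to 2 significant figures: 18.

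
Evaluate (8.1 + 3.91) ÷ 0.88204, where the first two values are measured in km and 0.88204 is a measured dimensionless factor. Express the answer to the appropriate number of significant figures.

8.1 km + 3.91 km = 12.01 km; the sum is limited to 1 decimal place (3 s.f.).
Carrying full precision, 12.01 ÷ 0.88204 = 13.6161625323… km; 0.88204 has 5 s.f., so the result keeps min(3, 5) = 3 s.f.
Rounded to 3 significant figures: 13.6 km.

13.6 km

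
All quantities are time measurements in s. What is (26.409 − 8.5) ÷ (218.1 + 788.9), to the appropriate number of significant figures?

26.409 − 8.5 = 17.909, limited to 1 d.p. → 3 s.f.; 218.1 + 788.9 = 1007.0, limited to 1 d.p. → 5 s.f.
Carrying full precision, 17.909 ÷ 1007.0 = 0.0177845084409…; keep min(3, 5) = 3 s.f.
Rounded to 3 significant figures: 0.0178.

0.0178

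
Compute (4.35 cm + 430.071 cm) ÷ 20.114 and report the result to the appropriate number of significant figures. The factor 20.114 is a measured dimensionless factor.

4.35 cm + 430.071 cm = 434.421 cm; the sum is limited to 2 decimal places (5 s.f.).
Carrying full precision, 434.421 ÷ 20.114 = 21.5979417321… cm; 20.114 has 5 s.f., so the result keeps min(5, 5) = 5 s.f.
Rounded to 5 significant figures: 21.598 cm.

21.598 cm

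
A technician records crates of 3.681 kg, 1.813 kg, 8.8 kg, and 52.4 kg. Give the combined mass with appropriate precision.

3.681 kg + 1.813 kg + 8.8 kg + 52.4 kg = 66.694 kg.
Addition/subtraction keeps the fewest decimal places: 3.681 → 3 decimal places, 1.813 → 3 decimal places, 8.8 → 1 decimal place, 52.4 → 1 decimal place; limit is 1.
Rounded to 1 decimal place: 66.7 kg.

66.7 kg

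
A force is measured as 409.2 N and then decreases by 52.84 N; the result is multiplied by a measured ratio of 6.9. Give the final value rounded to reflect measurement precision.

2.5 × 10^3 N

409.2 N − 52.84 N = 356.36 N; the difference is limited to 1 decimal place (4 s.f.).
Carrying full precision, 356.36 × 6.9 = 2458.884 N; 6.9 has 2 s.f., so the result keeps min(4, 2) = 2 s.f.
Rounded to 2 significant figures: 2.5 × 10^3 N.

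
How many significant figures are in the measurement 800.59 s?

800.59: zeros between nonzero digits are significant.

5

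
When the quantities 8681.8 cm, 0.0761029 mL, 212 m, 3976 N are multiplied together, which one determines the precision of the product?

212 m

8681.8 cm → 5 s.f.; 0.0761029 mL → 6 s.f.; 212 m → 3 s.f.; 3976 N → 4 s.f.
The fewest is 3 significant figures, from 212 m.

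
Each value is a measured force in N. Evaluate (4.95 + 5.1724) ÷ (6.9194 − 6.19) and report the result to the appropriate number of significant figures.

14

4.95 + 5.1724 = 10.1224, limited to 2 d.p. → 4 s.f.; 6.9194 − 6.19 = 0.7294, limited to 2 d.p. → 2 s.f.
Carrying full precision, 10.1224 ÷ 0.7294 = 13.877707705…; keep min(4, 2) = 2 s.f.
Rounded to 2 significant figures: 14.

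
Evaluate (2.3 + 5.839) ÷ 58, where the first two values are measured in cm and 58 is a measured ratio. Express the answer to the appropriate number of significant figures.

2.3 cm + 5.839 cm = 8.139 cm; the sum is limited to 1 decimal place (2 s.f.).
Carrying full precision, 8.139 ÷ 58 = 0.140327586207… cm; 58 has 2 s.f., so the result keeps min(2, 2) = 2 s.f.
Rounded to 2 significant figures: 0.14 cm.

0.14 cm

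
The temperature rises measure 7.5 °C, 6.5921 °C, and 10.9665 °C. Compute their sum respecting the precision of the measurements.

7.5 °C + 6.5921 °C + 10.9665 °C = 25.0586 °C.
Addition/subtraction keeps the fewest decimal places: 7.5 → 1 decimal place, 6.5921 → 4 decimal places, 10.9665 → 4 decimal places; limit is 1.
Rounded to 1 decimal place: 25.1 °C.

25.1 °C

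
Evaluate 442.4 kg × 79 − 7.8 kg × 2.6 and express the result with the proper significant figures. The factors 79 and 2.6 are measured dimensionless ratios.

3.5 × 10⁴ kg

442.4 × 79 = 34949.6 → 3.5 × 10⁴ kg (2 s.f., last digit at the 10^3 place).
7.8 × 2.6 = 20.28 → 2.0 × 10¹ kg (2 s.f., last digit at the 10^0 place).
Difference: 34929.32 kg; keep the coarser place, 10^3.
Result: 3.5 × 10⁴ kg.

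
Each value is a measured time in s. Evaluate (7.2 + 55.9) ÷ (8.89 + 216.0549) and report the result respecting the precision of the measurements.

0.281

7.2 + 55.9 = 63.1, limited to 1 d.p. → 3 s.f.; 8.89 + 216.0549 = 224.9449, limited to 2 d.p. → 5 s.f.
Carrying full precision, 63.1 ÷ 224.9449 = 0.280513138995…; keep min(3, 5) = 3 s.f.
Rounded to 3 significant figures: 0.281.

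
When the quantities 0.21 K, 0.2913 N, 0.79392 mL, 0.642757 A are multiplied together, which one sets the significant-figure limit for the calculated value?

0.21 K

0.21 K → 2 s.f.; 0.2913 N → 4 s.f.; 0.79392 mL → 5 s.f.; 0.642757 A → 6 s.f.
The fewest is 2 significant figures, from 0.21 K.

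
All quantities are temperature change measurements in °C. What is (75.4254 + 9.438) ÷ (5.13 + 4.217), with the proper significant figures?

9.08

75.4254 + 9.438 = 84.8634, limited to 3 d.p. → 5 s.f.; 5.13 + 4.217 = 9.347, limited to 2 d.p. → 3 s.f.
Carrying full precision, 84.8634 ÷ 9.347 = 9.07921258158…; keep min(5, 3) = 3 s.f.
Rounded to 3 significant figures: 9.08.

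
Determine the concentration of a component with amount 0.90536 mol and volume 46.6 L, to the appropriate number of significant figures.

0.0194 mol/L

concentration = 0.90536 mol ÷ 46.6 L = 0.0194283261803… mol/L.
0.90536 has 5 significant figures; 46.6 has 3.
Division/multiplication keeps the fewest: 3 significant figures.
Rounded: 0.0194 mol/L.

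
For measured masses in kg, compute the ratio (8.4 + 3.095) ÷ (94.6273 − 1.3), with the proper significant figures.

8.4 + 3.095 = 11.495, limited to 1 d.p. → 3 s.f.; 94.6273 − 1.3 = 93.3273, limited to 1 d.p. → 3 s.f.
Carrying full precision, 11.495 ÷ 93.3273 = 0.123168676261…; keep min(3, 3) = 3 s.f.
Rounded to 3 significant figures: 0.123.

0.123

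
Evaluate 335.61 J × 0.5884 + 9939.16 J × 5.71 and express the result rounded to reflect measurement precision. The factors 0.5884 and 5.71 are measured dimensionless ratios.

5.70 × 10⁴ J

335.61 × 0.5884 = 197.472924 → 197.5 J (4 s.f., last digit at the 10^-1 place).
9939.16 × 5.71 = 56752.6036 → 5.68 × 10⁴ J (3 s.f., last digit at the 10^2 place).
Sum: 56950.076524 J; keep the coarser place, 10^2.
Result: 5.70 × 10⁴ J.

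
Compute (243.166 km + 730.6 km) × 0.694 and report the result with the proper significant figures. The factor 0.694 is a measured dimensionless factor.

676 km

243.166 km + 730.6 km = 973.766 km; the sum is limited to 1 decimal place (4 s.f.).
Carrying full precision, 973.766 × 0.694 = 675.793604 km; 0.694 has 3 s.f., so the result keeps min(4, 3) = 3 s.f.
Rounded to 3 significant figures: 676 km.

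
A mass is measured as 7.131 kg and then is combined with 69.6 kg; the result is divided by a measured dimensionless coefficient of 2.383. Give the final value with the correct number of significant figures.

7.131 kg + 69.6 kg = 76.731 kg; the sum is limited to 1 decimal place (3 s.f.).
Carrying full precision, 76.731 ÷ 2.383 = 32.1993285774… kg; 2.383 has 4 s.f., so the result keeps min(3, 4) = 3 s.f.
Rounded to 3 significant figures: 32.2 kg.

32.2 kg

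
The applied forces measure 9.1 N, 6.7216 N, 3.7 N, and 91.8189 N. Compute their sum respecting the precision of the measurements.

111.3 N

9.1 N + 6.7216 N + 3.7 N + 91.8189 N = 111.3405 N.
Addition/subtraction keeps the fewest decimal places: 9.1 → 1 decimal place, 6.7216 → 4 decimal places, 3.7 → 1 decimal place, 91.8189 → 4 decimal places; limit is 1.
Rounded to 1 decimal place: 111.3 N.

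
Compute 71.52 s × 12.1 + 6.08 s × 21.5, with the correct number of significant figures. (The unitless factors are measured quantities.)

996 s

71.52 × 12.1 = 865.392 → 865 s (3 s.f., last digit at the 10^0 place).
6.08 × 21.5 = 130.72 → 1.31 × 10^2 s (3 s.f., last digit at the 10^0 place).
Sum: 996.112 s; keep the coarser place, 10^0.
Result: 996 s.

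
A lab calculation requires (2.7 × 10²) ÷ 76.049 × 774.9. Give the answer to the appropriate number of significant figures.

2.8 × 10³

(2.7 × 10²) ÷ 76.049 × 774.9 = 2751.16043603…
Multiplication/division keeps the fewest significant figures: 2.7 × 10² → 2 s.f., 76.049 → 5 s.f., 774.9 → 4 s.f.; limit is 2.
Rounded to 2 significant figures: 2.8 × 10³.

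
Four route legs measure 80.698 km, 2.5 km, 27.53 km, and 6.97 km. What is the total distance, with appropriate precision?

117.7 km

80.698 km + 2.5 km + 27.53 km + 6.97 km = 117.698 km.
Addition/subtraction keeps the fewest decimal places: 80.698 → 3 decimal places, 2.5 → 1 decimal place, 27.53 → 2 decimal places, 6.97 → 2 decimal places; limit is 1.
Rounded to 1 decimal place: 117.7 km.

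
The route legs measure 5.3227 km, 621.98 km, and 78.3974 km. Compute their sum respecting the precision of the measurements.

5.3227 km + 621.98 km + 78.3974 km = 705.7001 km.
Addition/subtraction keeps the fewest decimal places: 5.3227 → 4 decimal places, 621.98 → 2 decimal places, 78.3974 → 4 decimal places; limit is 2.
Rounded to 2 decimal places: 705.70 km.

705.70 km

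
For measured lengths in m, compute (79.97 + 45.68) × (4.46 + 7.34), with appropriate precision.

1483 m²

79.97 + 45.68 = 125.65, limited to 2 d.p. → 5 s.f.; 4.46 + 7.34 = 11.80, limited to 2 d.p. → 4 s.f.
Carrying full precision, 125.65 × 11.80 = 1482.67; keep min(5, 4) = 4 s.f.
Rounded to 4 significant figures: 1483 m².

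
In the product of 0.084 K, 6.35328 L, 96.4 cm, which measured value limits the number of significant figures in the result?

0.084 K → 2 s.f.; 6.35328 L → 6 s.f.; 96.4 cm → 3 s.f.
The fewest is 2 significant figures, from 0.084 K.

0.084 K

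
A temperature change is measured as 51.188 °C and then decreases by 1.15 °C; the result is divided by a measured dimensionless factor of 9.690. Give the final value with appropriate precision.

5.164 °C

51.188 °C − 1.15 °C = 50.038 °C; the difference is limited to 2 decimal places (4 s.f.).
Carrying full precision, 50.038 ÷ 9.690 = 5.16388028896… °C; 9.690 has 4 s.f., so the result keeps min(4, 4) = 4 s.f.
Rounded to 4 significant figures: 5.164 °C.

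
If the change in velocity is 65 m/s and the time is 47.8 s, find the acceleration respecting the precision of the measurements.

1.4 m/s²

acceleration = 65 m/s ÷ 47.8 s = 1.35983263598… m/s².
65 has 2 significant figures; 47.8 has 3.
Division/multiplication keeps the fewest: 2 significant figures.
Rounded: 1.4 m/s².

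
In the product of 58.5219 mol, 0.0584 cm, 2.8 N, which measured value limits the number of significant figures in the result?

2.8 N

58.5219 mol → 6 s.f.; 0.0584 cm → 3 s.f.; 2.8 N → 2 s.f.
The fewest is 2 significant figures, from 2.8 N.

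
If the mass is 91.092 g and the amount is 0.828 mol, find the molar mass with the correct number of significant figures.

1.10 × 10² g/mol

molar mass = 91.092 g ÷ 0.828 mol = 110.014492754… g/mol.
91.092 has 5 significant figures; 0.828 has 3.
Division/multiplication keeps the fewest: 3 significant figures.
Rounded: 1.10 × 10² g/mol.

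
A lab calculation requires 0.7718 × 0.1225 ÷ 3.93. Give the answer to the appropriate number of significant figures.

0.0241

0.7718 × 0.1225 ÷ 3.93 = 0.0240573791349…
Multiplication/division keeps the fewest significant figures: 0.7718 → 4 s.f., 0.1225 → 4 s.f., 3.93 → 3 s.f.; limit is 3.
Rounded to 3 significant figures: 0.0241.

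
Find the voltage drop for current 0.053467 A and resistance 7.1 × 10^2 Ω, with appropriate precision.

38 V

voltage drop = 0.053467 A × 7.1 × 10^2 Ω = 37.96157 V.
0.053467 has 5 significant figures; 7.1 × 10^2 has 2.
Division/multiplication keeps the fewest: 2 significant figures.
Rounded: 38 V.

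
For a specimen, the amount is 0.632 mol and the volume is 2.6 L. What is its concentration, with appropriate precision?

concentration = 0.632 mol ÷ 2.6 L = 0.243076923077… mol/L.
0.632 has 3 significant figures; 2.6 has 2.
Division/multiplication keeps the fewest: 2 significant figures.
Rounded: 0.24 mol/L.

0.24 mol/L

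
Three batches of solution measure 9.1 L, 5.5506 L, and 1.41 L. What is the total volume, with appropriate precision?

9.1 L + 5.5506 L + 1.41 L = 16.0606 L.
Addition/subtraction keeps the fewest decimal places: 9.1 → 1 decimal place, 5.5506 → 4 decimal places, 1.41 → 2 decimal places; limit is 1.
Rounded to 1 decimal place: 16.1 L.

16.1 L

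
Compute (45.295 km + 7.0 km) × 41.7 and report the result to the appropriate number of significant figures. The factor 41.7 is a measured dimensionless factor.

2.18 × 10^3 km

45.295 km + 7.0 km = 52.295 km; the sum is limited to 1 decimal place (3 s.f.).
Carrying full precision, 52.295 × 41.7 = 2180.7015 km; 41.7 has 3 s.f., so the result keeps min(3, 3) = 3 s.f.
Rounded to 3 significant figures: 2.18 × 10^3 km.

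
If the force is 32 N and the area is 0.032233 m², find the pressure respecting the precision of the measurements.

9.9 × 10² Pa

pressure = 32 N ÷ 0.032233 m² = 992.771383365… Pa.
32 has 2 significant figures; 0.032233 has 5.
Division/multiplication keeps the fewest: 2 significant figures.
Rounded: 9.9 × 10² Pa.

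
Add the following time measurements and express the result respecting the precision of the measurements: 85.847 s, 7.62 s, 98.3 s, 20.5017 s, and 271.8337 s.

85.847 s + 7.62 s + 98.3 s + 20.5017 s + 271.8337 s = 484.1024 s.
Addition/subtraction keeps the fewest decimal places: 85.847 → 3 decimal places, 7.62 → 2 decimal places, 98.3 → 1 decimal place, 20.5017 → 4 decimal places, 271.8337 → 4 decimal places; limit is 1.
Rounded to 1 decimal place: 484.1 s.

484.1 s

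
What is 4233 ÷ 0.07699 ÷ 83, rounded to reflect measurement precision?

6.6 × 10²

4233 ÷ 0.07699 ÷ 83 = 662.423691388…
Multiplication/division keeps the fewest significant figures: 4233 → 4 s.f., 0.07699 → 4 s.f., 83 → 2 s.f.; limit is 2.
Rounded to 2 significant figures: 6.6 × 10².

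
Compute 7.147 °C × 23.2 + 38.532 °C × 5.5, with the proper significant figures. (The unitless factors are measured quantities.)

3.8 × 10^2 °C

7.147 × 23.2 = 165.8104 → 166 °C (3 s.f., last digit at the 10^0 place).
38.532 × 5.5 = 211.926 → 2.1 × 10^2 °C (2 s.f., last digit at the 10^1 place).
Sum: 377.7364 °C; keep the coarser place, 10^1.
Result: 3.8 × 10^2 °C.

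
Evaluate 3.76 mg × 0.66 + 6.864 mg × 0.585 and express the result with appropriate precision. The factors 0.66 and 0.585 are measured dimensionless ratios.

6.5 mg

3.76 × 0.66 = 2.4816 → 2.5 mg (2 s.f., last digit at the 10^-1 place).
6.864 × 0.585 = 4.01544 → 4.02 mg (3 s.f., last digit at the 10^-2 place).
Sum: 6.49704 mg; keep the coarser place, 10^-1.
Result: 6.5 mg.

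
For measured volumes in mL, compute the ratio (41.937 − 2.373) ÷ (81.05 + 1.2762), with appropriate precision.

0.4806

41.937 − 2.373 = 39.564, limited to 3 d.p. → 5 s.f.; 81.05 + 1.2762 = 82.3262, limited to 2 d.p. → 4 s.f.
Carrying full precision, 39.564 ÷ 82.3262 = 0.480576049909…; keep min(5, 4) = 4 s.f.
Rounded to 4 significant figures: 0.4806.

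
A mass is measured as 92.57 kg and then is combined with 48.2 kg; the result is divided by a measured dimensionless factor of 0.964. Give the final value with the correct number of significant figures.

146 kg

92.57 kg + 48.2 kg = 140.77 kg; the sum is limited to 1 decimal place (4 s.f.).
Carrying full precision, 140.77 ÷ 0.964 = 146.026970954… kg; 0.964 has 3 s.f., so the result keeps min(4, 3) = 3 s.f.
Rounded to 3 significant figures: 146 kg.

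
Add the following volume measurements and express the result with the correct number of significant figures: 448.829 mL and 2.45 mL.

448.829 mL + 2.45 mL = 451.279 mL.
Addition/subtraction keeps the fewest decimal places: 448.829 → 3 decimal places, 2.45 → 2 decimal places; limit is 2.
Rounded to 2 decimal places: 4.5128 × 10^2 mL.

4.5128 × 10^2 mL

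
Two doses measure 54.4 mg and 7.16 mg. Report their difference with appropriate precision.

47.2 mg

54.4 mg − 7.16 mg = 47.24 mg.
Addition/subtraction keeps the fewest decimal places: 54.4 → 1 decimal place, 7.16 → 2 decimal places; limit is 1.
Rounded to 1 decimal place: 47.2 mg.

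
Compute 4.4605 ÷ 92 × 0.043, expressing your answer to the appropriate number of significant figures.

0.0021

4.4605 ÷ 92 × 0.043 = 0.00208479891304…
Multiplication/division keeps the fewest significant figures: 4.4605 → 5 s.f., 92 → 2 s.f., 0.043 → 2 s.f.; limit is 2.
Rounded to 2 significant figures: 0.0021.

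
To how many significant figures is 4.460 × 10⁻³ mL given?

4

4.460 × 10⁻³: in scientific notation every digit of the coefficient is significant.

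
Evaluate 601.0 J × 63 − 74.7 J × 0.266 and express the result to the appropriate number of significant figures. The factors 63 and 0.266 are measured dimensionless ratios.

3.8 × 10^4 J

601.0 × 63 = 37863 → 3.8 × 10^4 J (2 s.f., last digit at the 10^3 place).
74.7 × 0.266 = 19.8702 → 19.9 J (3 s.f., last digit at the 10^-1 place).
Difference: 37843.1298 J; keep the coarser place, 10^3.
Result: 3.8 × 10^4 J.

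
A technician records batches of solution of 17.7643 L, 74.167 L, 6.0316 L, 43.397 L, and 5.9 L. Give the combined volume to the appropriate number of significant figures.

147.3 L

17.7643 L + 74.167 L + 6.0316 L + 43.397 L + 5.9 L = 147.2599 L.
Addition/subtraction keeps the fewest decimal places: 17.7643 → 4 decimal places, 74.167 → 3 decimal places, 6.0316 → 4 decimal places, 43.397 → 3 decimal places, 5.9 → 1 decimal place; limit is 1.
Rounded to 1 decimal place: 147.3 L.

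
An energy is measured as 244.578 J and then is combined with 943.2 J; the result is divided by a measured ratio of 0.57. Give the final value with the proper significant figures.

2.1 × 10³ J

244.578 J + 943.2 J = 1187.778 J; the sum is limited to 1 decimal place (5 s.f.).
Carrying full precision, 1187.778 ÷ 0.57 = 2083.82105263… J; 0.57 has 2 s.f., so the result keeps min(5, 2) = 2 s.f.
Rounded to 2 significant figures: 2.1 × 10³ J.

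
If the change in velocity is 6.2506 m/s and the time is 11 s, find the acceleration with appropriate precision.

0.57 m/s²

acceleration = 6.2506 m/s ÷ 11 s = 0.568236363636… m/s².
6.2506 has 5 significant figures; 11 has 2.
Division/multiplication keeps the fewest: 2 significant figures.
Rounded: 0.57 m/s².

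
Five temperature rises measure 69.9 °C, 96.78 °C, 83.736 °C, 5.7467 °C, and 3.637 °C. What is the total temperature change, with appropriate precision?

259.8 °C

69.9 °C + 96.78 °C + 83.736 °C + 5.7467 °C + 3.637 °C = 259.7997 °C.
Addition/subtraction keeps the fewest decimal places: 69.9 → 1 decimal place, 96.78 → 2 decimal places, 83.736 → 3 decimal places, 5.7467 → 4 decimal places, 3.637 → 3 decimal places; limit is 1.
Rounded to 1 decimal place: 259.8 °C.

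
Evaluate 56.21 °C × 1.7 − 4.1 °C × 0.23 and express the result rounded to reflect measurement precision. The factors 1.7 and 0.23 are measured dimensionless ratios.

56.21 × 1.7 = 95.557 → 96 °C (2 s.f., last digit at the 10^0 place).
4.1 × 0.23 = 0.943 → 0.94 °C (2 s.f., last digit at the 10^-2 place).
Difference: 94.614 °C; keep the coarser place, 10^0.
Result: 95 °C.

95 °C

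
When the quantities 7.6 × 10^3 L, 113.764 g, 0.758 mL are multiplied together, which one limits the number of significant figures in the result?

7.6 × 10^3 L

7.6 × 10^3 L → 2 s.f.; 113.764 g → 6 s.f.; 0.758 mL → 3 s.f.
The fewest is 2 significant figures, from 7.6 × 10^3 L.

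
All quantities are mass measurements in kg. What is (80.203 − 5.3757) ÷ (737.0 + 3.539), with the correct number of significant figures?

0.1010

80.203 − 5.3757 = 74.8273, limited to 3 d.p. → 5 s.f.; 737.0 + 3.539 = 740.539, limited to 1 d.p. → 4 s.f.
Carrying full precision, 74.8273 ÷ 740.539 = 0.101044374435…; keep min(5, 4) = 4 s.f.
Rounded to 4 significant figures: 0.1010.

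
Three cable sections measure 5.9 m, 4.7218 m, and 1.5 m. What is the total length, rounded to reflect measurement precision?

5.9 m + 4.7218 m + 1.5 m = 12.1218 m.
Addition/subtraction keeps the fewest decimal places: 5.9 → 1 decimal place, 4.7218 → 4 decimal places, 1.5 → 1 decimal place; limit is 1.
Rounded to 1 decimal place: 12.1 m.

12.1 m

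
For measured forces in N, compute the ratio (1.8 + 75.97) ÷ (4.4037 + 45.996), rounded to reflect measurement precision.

1.54

1.8 + 75.97 = 77.77, limited to 1 d.p. → 3 s.f.; 4.4037 + 45.996 = 50.3997, limited to 3 d.p. → 5 s.f.
Carrying full precision, 77.77 ÷ 50.3997 = 1.54306474046…; keep min(3, 5) = 3 s.f.
Rounded to 3 significant figures: 1.54.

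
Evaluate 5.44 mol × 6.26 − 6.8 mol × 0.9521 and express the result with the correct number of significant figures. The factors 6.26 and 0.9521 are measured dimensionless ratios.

5.44 × 6.26 = 34.0544 → 34.1 mol (3 s.f., last digit at the 10^-1 place).
6.8 × 0.9521 = 6.47428 → 6.5 mol (2 s.f., last digit at the 10^-1 place).
Difference: 27.58012 mol; keep the coarser place, 10^-1.
Result: 27.6 mol.

27.6 mol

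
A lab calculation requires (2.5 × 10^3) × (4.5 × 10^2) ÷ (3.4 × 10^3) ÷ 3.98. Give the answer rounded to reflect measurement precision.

(2.5 × 10^3) × (4.5 × 10^2) ÷ (3.4 × 10^3) ÷ 3.98 = 83.1362695832…
Multiplication/division keeps the fewest significant figures: 2.5 × 10^3 → 2 s.f., 4.5 × 10^2 → 2 s.f., 3.4 × 10^3 → 2 s.f., 3.98 → 3 s.f.; limit is 2.
Rounded to 2 significant figures: 83.

83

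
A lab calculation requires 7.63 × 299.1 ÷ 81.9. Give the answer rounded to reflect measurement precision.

7.63 × 299.1 ÷ 81.9 = 27.8648717949…
Multiplication/division keeps the fewest significant figures: 7.63 → 3 s.f., 299.1 → 4 s.f., 81.9 → 3 s.f.; limit is 3.
Rounded to 3 significant figures: 27.9.

27.9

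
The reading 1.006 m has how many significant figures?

1.006: zeros between nonzero digits are significant.

4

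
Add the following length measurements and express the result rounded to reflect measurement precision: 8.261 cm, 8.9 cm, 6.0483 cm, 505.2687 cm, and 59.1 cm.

587.6 cm

8.261 cm + 8.9 cm + 6.0483 cm + 505.2687 cm + 59.1 cm = 587.5780 cm.
Addition/subtraction keeps the fewest decimal places: 8.261 → 3 decimal places, 8.9 → 1 decimal place, 6.0483 → 4 decimal places, 505.2687 → 4 decimal places, 59.1 → 1 decimal place; limit is 1.
Rounded to 1 decimal place: 587.6 cm.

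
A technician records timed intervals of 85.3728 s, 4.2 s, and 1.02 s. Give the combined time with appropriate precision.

85.3728 s + 4.2 s + 1.02 s = 90.5928 s.
Addition/subtraction keeps the fewest decimal places: 85.3728 → 4 decimal places, 4.2 → 1 decimal place, 1.02 → 2 decimal places; limit is 1.
Rounded to 1 decimal place: 90.6 s.

90.6 s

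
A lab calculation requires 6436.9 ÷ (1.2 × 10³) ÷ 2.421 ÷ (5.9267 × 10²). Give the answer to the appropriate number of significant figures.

6436.9 ÷ (1.2 × 10³) ÷ 2.421 ÷ (5.9267 × 10²) = 0.00373841733838…
Multiplication/division keeps the fewest significant figures: 6436.9 → 5 s.f., 1.2 × 10³ → 2 s.f., 2.421 → 4 s.f., 5.9267 × 10² → 5 s.f.; limit is 2.
Rounded to 2 significant figures: 0.0037.

0.0037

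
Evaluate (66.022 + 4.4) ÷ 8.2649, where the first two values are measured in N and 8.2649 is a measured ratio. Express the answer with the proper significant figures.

66.022 N + 4.4 N = 70.422 N; the sum is limited to 1 decimal place (3 s.f.).
Carrying full precision, 70.422 ÷ 8.2649 = 8.52061125966… N; 8.2649 has 5 s.f., so the result keeps min(3, 5) = 3 s.f.
Rounded to 3 significant figures: 8.52 N.

8.52 N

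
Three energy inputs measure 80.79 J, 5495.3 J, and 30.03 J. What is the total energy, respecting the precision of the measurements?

5.6061 × 10³ J

80.79 J + 5495.3 J + 30.03 J = 5606.12 J.
Addition/subtraction keeps the fewest decimal places: 80.79 → 2 decimal places, 5495.3 → 1 decimal place, 30.03 → 2 decimal places; limit is 1.
Rounded to 1 decimal place: 5.6061 × 10³ J.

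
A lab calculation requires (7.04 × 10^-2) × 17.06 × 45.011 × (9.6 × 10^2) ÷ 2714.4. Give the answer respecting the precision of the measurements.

(7.04 × 10^-2) × 17.06 × 45.011 × (9.6 × 10^2) ÷ 2714.4 = 19.119112737…
Multiplication/division keeps the fewest significant figures: 7.04 × 10^-2 → 3 s.f., 17.06 → 4 s.f., 45.011 → 5 s.f., 9.6 × 10^2 → 2 s.f., 2714.4 → 5 s.f.; limit is 2.
Rounded to 2 significant figures: 19.

19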